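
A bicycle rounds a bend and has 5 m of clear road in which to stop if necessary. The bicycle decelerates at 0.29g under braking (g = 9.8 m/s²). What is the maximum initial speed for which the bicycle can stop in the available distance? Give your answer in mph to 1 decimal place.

Maximum speed ≈ 11.9 mph

a = 0.29 × 9.8 = 2.842 m/s².
v²/(2a) = d ⇒ v = √(2 × 2.842 × 5) = √28.42 = 5.3310 m/s.
5.3310 m/s ÷ 0.44704 = 11.925 mph.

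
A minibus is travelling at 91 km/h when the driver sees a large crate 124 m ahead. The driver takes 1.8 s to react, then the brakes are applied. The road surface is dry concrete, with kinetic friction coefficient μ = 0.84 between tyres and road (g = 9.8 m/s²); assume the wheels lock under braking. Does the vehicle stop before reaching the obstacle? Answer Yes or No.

Yes

91 km/h ÷ 3.6 = 25.2778 m/s.
a = μg = 0.84 × 9.8 = 8.232 m/s².
Reaction distance = 25.2778 × 1.8 = 45.500 m.
Braking distance = v²/(2a) = 638.967 / 16.464 = 38.810 m.
Total stopping distance = 45.500 + 38.810 = 84.310 m, vs 124 m available — it stops with 124 − 84.310 = 39.690 m to spare.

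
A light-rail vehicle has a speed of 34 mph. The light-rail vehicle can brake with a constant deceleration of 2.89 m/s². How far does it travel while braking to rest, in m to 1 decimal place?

Braking distance ≈ 40.0 m

34 mph × 0.44704 = 15.1994 m/s.
Braking distance = v²/(2a) = 15.1994² / (2 × 2.890) = 231.022 / 5.780 = 39.969 m.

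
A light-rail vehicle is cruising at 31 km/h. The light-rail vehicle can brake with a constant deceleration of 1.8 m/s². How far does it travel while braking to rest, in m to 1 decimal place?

31 km/h ÷ 3.6 = 8.6111 m/s.
Braking distance = v²/(2a) = 8.6111² / (2 × 1.800) = 74.151 / 3.600 = 20.598 m.

Braking distance ≈ 20.6 m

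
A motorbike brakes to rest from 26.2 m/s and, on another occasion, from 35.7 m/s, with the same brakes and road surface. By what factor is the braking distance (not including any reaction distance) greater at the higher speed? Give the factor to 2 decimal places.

Braking distance d = v²/(2a), so with a fixed, d ∝ v².
Factor = (35.7/26.2)² = 1.3626² = 1.8567.

Factor ≈ 1.86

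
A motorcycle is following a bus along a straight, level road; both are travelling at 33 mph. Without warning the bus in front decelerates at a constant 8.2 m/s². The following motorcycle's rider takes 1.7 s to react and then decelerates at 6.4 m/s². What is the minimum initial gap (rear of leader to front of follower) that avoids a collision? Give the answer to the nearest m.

Minimum gap ≈ 29 m

33 mph × 0.44704 = 14.7523 m/s.
Leader travels v²/(2a_L) = 217.630 / 16.400 = 13.270 m before stopping.
Follower covers v·t_r = 14.7523 × 1.7 = 25.079 m while reacting, then v²/(2a_F) = 217.630 / 12.800 = 17.002 m while braking, for a total of 25.079 + 17.002 = 42.081 m.
Since a_F ≤ a_L and the follower starts braking later, the follower is never slower than the leader, so the closest approach is when both have stopped.
Minimum gap = 42.081 − 13.270 = 28.811 m.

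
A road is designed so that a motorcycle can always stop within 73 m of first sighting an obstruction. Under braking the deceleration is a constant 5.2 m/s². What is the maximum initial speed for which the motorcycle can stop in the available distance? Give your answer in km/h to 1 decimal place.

v²/(2a) = d ⇒ v = √(2 × 5.200 × 73) = √759.20 = 27.5536 m/s.
27.5536 m/s × 3.6 = 99.193 km/h.

Maximum speed ≈ 99.2 km/h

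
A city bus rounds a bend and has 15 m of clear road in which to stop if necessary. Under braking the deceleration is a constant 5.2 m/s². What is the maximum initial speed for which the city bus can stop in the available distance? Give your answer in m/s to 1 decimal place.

v²/(2a) = d ⇒ v = √(2 × 5.200 × 15) = √156.00 = 12.4900 m/s.

Maximum speed ≈ 12.5 m/s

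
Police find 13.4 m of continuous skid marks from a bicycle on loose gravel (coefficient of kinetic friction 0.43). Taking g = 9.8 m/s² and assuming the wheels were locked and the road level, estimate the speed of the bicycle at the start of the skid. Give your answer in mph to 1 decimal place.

Deceleration a = μg = 0.43 × 9.8 = 4.214 m/s².
v = √(2a·d) = √(2 × 4.214 × 13.4) = √112.935 = 10.6271 m/s.
= 10.6271 ÷ 0.44704 = 23.772 mph.

Initial speed ≈ 23.8 mph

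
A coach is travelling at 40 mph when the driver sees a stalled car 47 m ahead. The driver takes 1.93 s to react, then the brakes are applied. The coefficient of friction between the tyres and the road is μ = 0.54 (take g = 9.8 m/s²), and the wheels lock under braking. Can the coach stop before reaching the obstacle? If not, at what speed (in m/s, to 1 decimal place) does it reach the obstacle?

40 mph × 0.44704 = 17.8816 m/s.
a = μg = 0.54 × 9.8 = 5.292 m/s².
Reaction distance = 17.8816 × 1.93 = 34.511 m.
Braking distance needed to stop: v²/(2a) = 319.752 / 10.584 = 30.211 m, so total needed = 34.511 + 30.211 = 64.722 m > 47 m — it cannot stop.
Distance remaining when braking begins: 47 − 34.511 = 12.489 m.
v² = v₀² − 2a·d = 319.752 − 2 × 5.292 × 12.489 = 187.568 m²/s².
v = √187.568 = 13.696 m/s.

No — it strikes the obstacle at 13.7 m/s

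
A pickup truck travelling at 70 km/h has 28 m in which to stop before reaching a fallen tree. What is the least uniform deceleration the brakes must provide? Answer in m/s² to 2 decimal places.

Required deceleration ≈ 6.75 m/s²

70 km/h ÷ 3.6 = 19.4444 m/s.
v² = 2a·d ⇒ a = v²/(2d) = 19.4444² / (2 × 28.000) = 378.085 / 56.000 = 6.7515 m/s².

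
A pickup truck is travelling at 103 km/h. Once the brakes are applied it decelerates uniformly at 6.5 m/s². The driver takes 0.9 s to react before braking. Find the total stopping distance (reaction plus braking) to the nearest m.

103 km/h ÷ 3.6 = 28.6111 m/s.
Reaction distance = v·t_r = 28.6111 × 0.9 = 25.750 m.
Braking distance = v²/(2a) = 28.6111² / (2 × 6.500) = 818.595 / 13.000 = 62.969 m.
Total = 25.750 + 62.969 = 88.719 m.

Total stopping distance ≈ 89 m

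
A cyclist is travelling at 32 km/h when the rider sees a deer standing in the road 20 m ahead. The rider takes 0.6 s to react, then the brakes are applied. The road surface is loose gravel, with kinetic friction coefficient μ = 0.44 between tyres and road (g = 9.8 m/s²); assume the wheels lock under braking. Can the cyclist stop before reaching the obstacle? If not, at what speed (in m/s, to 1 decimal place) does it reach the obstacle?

Yes — it stops about 5.5 m short of the obstacle, so it never reaches it

32 km/h ÷ 3.6 = 8.8889 m/s.
a = μg = 0.44 × 9.8 = 4.312 m/s².
Reaction distance = 8.8889 × 0.6 = 5.333 m.
Braking distance = v²/(2a) = 79.013 / 8.624 = 9.162 m.
Total stopping distance = 5.333 + 9.162 = 14.495 m, vs 20 m available — it stops with 20 − 14.495 = 5.505 m to spare.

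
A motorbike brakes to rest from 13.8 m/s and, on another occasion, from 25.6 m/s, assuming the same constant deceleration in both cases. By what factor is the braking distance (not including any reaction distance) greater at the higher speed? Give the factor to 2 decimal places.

Braking distance d = v²/(2a), so with a fixed, d ∝ v².
Factor = (25.6/13.8)² = 1.8551² = 3.4414.

Factor ≈ 3.44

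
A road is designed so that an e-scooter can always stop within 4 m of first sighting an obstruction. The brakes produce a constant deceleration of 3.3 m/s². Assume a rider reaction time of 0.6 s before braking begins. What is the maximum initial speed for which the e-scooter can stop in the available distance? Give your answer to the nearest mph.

Maximum speed ≈ 8 mph

Stopping distance: v·t_r + v²/(2a) = 4 with t_r = 0.6 s and a = 3.300 m/s².
So v² + 3.960 v − 26.40 = 0.
Positive root: v = −a·t_r + √((a·t_r)² + 2a·d) = −1.980 + √(3.920 + 26.40) = 3.5264 m/s.
3.5264 m/s ÷ 0.44704 = 7.888 mph.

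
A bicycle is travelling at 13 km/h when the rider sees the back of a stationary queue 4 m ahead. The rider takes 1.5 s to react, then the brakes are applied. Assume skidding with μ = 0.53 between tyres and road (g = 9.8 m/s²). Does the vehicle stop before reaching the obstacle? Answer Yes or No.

No

13 km/h ÷ 3.6 = 3.6111 m/s.
a = μg = 0.53 × 9.8 = 5.194 m/s².
Reaction distance = 3.6111 × 1.5 = 5.417 m.
Braking distance = v²/(2a) = 13.040 / 10.388 = 1.255 m.
Total stopping distance = 5.417 + 1.255 = 6.672 m, vs 4 m available — it cannot stop in time and overshoots by 6.672 − 4 = 2.672 m.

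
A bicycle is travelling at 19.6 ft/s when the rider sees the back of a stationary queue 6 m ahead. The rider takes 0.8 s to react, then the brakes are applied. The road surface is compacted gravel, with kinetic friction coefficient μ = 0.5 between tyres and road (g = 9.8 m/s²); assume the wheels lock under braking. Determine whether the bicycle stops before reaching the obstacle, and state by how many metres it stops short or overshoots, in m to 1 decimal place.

19.6 ft/s × 0.3048 = 5.9741 m/s.
a = μg = 0.5 × 9.8 = 4.900 m/s².
Reaction distance = 5.9741 × 0.8 = 4.779 m.
Braking distance = v²/(2a) = 35.690 / 9.800 = 3.642 m.
Total stopping distance = 4.779 + 3.642 = 8.421 m, vs 6 m available — it cannot stop in time and overshoots by 8.421 − 6 = 2.421 m.

No — it overshoots by 2.4 m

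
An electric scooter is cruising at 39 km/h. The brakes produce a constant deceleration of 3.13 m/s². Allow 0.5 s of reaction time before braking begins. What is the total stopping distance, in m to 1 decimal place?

Total stopping distance ≈ 24.2 m

39 km/h ÷ 3.6 = 10.8333 m/s.
Reaction distance = v·t_r = 10.8333 × 0.5 = 5.417 m.
Braking distance = v²/(2a) = 10.8333² / (2 × 3.130) = 117.360 / 6.260 = 18.748 m.
Total = 5.417 + 18.748 = 24.165 m.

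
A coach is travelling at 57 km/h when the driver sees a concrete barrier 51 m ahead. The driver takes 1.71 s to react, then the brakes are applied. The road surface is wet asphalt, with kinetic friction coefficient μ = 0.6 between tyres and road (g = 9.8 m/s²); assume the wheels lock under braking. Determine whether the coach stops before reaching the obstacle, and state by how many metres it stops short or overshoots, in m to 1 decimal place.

Yes — it stops 2.6 m short of the obstacle

57 km/h ÷ 3.6 = 15.8333 m/s.
a = μg = 0.6 × 9.8 = 5.880 m/s².
Reaction distance = 15.8333 × 1.71 = 27.075 m.
Braking distance = v²/(2a) = 250.693 / 11.760 = 21.317 m.
Total stopping distance = 27.075 + 21.317 = 48.392 m, vs 51 m available — it stops with 51 − 48.392 = 2.608 m to spare.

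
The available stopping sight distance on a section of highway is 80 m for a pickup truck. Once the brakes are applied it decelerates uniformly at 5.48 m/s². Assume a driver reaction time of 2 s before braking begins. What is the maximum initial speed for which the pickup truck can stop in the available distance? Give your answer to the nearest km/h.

Maximum speed ≈ 74 km/h

Stopping distance: v·t_r + v²/(2a) = 80 with t_r = 2 s and a = 5.480 m/s².
So v² + 21.920 v − 876.80 = 0.
Positive root: v = −a·t_r + √((a·t_r)² + 2a·d) = −10.960 + √(120.122 + 876.80) = 20.6141 m/s.
20.6141 m/s × 3.6 = 74.211 km/h.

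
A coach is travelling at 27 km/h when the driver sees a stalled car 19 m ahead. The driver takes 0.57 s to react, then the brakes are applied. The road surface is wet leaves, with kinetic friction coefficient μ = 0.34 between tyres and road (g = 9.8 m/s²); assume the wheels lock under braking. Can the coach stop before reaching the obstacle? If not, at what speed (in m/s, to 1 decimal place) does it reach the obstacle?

Yes — it stops about 6.3 m short of the obstacle, so it never reaches it

27 km/h ÷ 3.6 = 7.5000 m/s.
a = μg = 0.34 × 9.8 = 3.332 m/s².
Reaction distance = 7.5000 × 0.57 = 4.275 m.
Braking distance = v²/(2a) = 56.250 / 6.664 = 8.441 m.
Total stopping distance = 4.275 + 8.441 = 12.716 m, vs 19 m available — it stops with 19 − 12.716 = 6.284 m to spare.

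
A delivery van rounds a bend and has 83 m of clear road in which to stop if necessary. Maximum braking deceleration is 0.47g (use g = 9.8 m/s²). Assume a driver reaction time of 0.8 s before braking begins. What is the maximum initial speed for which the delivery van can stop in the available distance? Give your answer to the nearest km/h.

Maximum speed ≈ 87 km/h

a = 0.47 × 9.8 = 4.606 m/s².
Stopping distance: v·t_r + v²/(2a) = 83 with t_r = 0.8 s and a = 4.606 m/s².
So v² + 7.370 v − 764.60 = 0.
Positive root: v = −a·t_r + √((a·t_r)² + 2a·d) = −3.685 + √(13.579 + 764.60) = 24.2109 m/s.
24.2109 m/s × 3.6 = 87.159 km/h.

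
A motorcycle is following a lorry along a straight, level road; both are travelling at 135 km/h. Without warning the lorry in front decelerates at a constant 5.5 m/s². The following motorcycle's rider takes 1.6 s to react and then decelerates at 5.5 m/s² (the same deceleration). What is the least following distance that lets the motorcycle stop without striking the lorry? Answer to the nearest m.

135 km/h ÷ 3.6 = 37.5000 m/s.
Leader travels v²/(2a_L) = 1406.250 / 11.000 = 127.841 m before stopping.
Follower covers v·t_r = 37.5000 × 1.6 = 60.000 m while reacting, then v²/(2a_F) = 1406.250 / 11.000 = 127.841 m while braking, for a total of 60.000 + 127.841 = 187.841 m.
Since a_F ≤ a_L and the follower starts braking later, the follower is never slower than the leader, so the closest approach is when both have stopped.
Minimum gap = 187.841 − 127.841 = 60.000 m.

Minimum gap ≈ 60 m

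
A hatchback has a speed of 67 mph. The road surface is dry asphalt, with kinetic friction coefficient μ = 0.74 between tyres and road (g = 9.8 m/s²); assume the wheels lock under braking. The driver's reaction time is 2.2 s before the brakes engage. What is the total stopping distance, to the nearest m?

67 mph × 0.44704 = 29.9517 m/s.
a = μg = 0.74 × 9.8 = 7.252 m/s².
Reaction distance = v·t_r = 29.9517 × 2.2 = 65.894 m.
Braking distance = v²/(2a) = 29.9517² / (2 × 7.252) = 897.104 / 14.504 = 61.852 m.
Total = 65.894 + 61.852 = 127.746 m.

Total stopping distance ≈ 128 m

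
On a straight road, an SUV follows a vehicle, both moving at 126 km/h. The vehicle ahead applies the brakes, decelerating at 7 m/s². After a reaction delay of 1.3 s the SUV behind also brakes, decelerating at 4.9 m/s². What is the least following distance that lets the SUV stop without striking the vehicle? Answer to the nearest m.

Minimum gap ≈ 83 m

126 km/h ÷ 3.6 = 35.0000 m/s.
Leader travels v²/(2a_L) = 1225.000 / 14.000 = 87.500 m before stopping.
Follower covers v·t_r = 35.0000 × 1.3 = 45.500 m while reacting, then v²/(2a_F) = 1225.000 / 9.800 = 125.000 m while braking, for a total of 45.500 + 125.000 = 170.500 m.
Since a_F ≤ a_L and the follower starts braking later, the follower is never slower than the leader, so the closest approach is when both have stopped.
Minimum gap = 170.500 − 87.500 = 83.000 m.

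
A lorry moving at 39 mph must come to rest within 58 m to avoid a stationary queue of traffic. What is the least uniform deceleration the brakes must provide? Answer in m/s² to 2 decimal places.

Required deceleration ≈ 2.62 m/s²

39 mph × 0.44704 = 17.4346 m/s.
v² = 2a·d ⇒ a = v²/(2d) = 17.4346² / (2 × 58.000) = 303.965 / 116.000 = 2.6204 m/s².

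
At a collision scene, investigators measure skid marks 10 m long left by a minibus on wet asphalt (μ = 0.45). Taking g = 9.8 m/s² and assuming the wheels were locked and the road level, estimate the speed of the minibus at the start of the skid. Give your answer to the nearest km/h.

Initial speed ≈ 34 km/h

Deceleration a = μg = 0.45 × 9.8 = 4.410 m/s².
v = √(2a·d) = √(2 × 4.410 × 10) = √88.200 = 9.3915 m/s.
= 9.3915 × 3.6 = 33.809 km/h.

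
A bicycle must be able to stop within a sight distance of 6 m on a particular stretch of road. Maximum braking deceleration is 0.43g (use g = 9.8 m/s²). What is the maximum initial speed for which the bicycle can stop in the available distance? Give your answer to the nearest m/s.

a = 0.43 × 9.8 = 4.214 m/s².
v²/(2a) = d ⇒ v = √(2 × 4.214 × 6) = √50.57 = 7.1113 m/s.

Maximum speed ≈ 7 m/s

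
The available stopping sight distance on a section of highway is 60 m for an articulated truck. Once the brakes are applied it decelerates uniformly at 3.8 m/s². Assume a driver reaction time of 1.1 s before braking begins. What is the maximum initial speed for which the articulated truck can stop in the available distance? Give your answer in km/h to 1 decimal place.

Maximum speed ≈ 63.3 km/h

Stopping distance: v·t_r + v²/(2a) = 60 with t_r = 1.1 s and a = 3.800 m/s².
So v² + 8.360 v − 456.00 = 0.
Positive root: v = −a·t_r + √((a·t_r)² + 2a·d) = −4.180 + √(17.472 + 456.00) = 17.5794 m/s.
17.5794 m/s × 3.6 = 63.286 km/h.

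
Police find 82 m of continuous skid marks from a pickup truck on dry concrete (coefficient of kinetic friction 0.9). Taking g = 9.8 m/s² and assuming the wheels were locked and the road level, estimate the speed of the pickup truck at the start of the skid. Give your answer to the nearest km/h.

Initial speed ≈ 137 km/h

Deceleration a = μg = 0.9 × 9.8 = 8.820 m/s².
v = √(2a·d) = √(2 × 8.820 × 82) = √1446.480 = 38.0326 m/s.
= 38.0326 × 3.6 = 136.917 km/h.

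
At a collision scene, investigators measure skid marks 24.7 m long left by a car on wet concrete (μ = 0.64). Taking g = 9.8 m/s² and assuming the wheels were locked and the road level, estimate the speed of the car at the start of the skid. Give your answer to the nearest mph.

Deceleration a = μg = 0.64 × 9.8 = 6.272 m/s².
v = √(2a·d) = √(2 × 6.272 × 24.7) = √309.837 = 17.6022 m/s.
= 17.6022 ÷ 0.44704 = 39.375 mph.

Initial speed ≈ 39 mph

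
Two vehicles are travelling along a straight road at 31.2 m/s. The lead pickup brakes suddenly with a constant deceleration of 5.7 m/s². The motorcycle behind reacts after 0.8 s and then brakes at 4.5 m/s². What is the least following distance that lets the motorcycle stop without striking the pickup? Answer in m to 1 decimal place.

Leader travels v²/(2a_L) = 973.440 / 11.400 = 85.389 m before stopping.
Follower covers v·t_r = 31.2000 × 0.8 = 24.960 m while reacting, then v²/(2a_F) = 973.440 / 9.000 = 108.160 m while braking, for a total of 24.960 + 108.160 = 133.120 m.
Since a_F ≤ a_L and the follower starts braking later, the follower is never slower than the leader, so the closest approach is when both have stopped.
Minimum gap = 133.120 − 85.389 = 47.731 m.

Minimum gap ≈ 47.7 m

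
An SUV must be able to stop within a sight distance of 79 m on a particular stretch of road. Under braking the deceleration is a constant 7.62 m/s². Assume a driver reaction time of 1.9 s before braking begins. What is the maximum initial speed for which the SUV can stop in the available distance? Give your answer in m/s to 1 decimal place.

Stopping distance: v·t_r + v²/(2a) = 79 with t_r = 1.9 s and a = 7.620 m/s².
So v² + 28.956 v − 1203.96 = 0.
Positive root: v = −a·t_r + √((a·t_r)² + 2a·d) = −14.478 + √(209.612 + 1203.96) = 23.1195 m/s.

Maximum speed ≈ 23.1 m/s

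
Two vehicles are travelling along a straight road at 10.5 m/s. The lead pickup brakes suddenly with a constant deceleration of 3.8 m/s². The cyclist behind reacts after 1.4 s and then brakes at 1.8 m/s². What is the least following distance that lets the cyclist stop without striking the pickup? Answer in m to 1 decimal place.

Leader travels v²/(2a_L) = 110.250 / 7.600 = 14.507 m before stopping.
Follower covers v·t_r = 10.5000 × 1.4 = 14.700 m while reacting, then v²/(2a_F) = 110.250 / 3.600 = 30.625 m while braking, for a total of 14.700 + 30.625 = 45.325 m.
Since a_F ≤ a_L and the follower starts braking later, the follower is never slower than the leader, so the closest approach is when both have stopped.
Minimum gap = 45.325 − 14.507 = 30.818 m.

Minimum gap ≈ 30.8 m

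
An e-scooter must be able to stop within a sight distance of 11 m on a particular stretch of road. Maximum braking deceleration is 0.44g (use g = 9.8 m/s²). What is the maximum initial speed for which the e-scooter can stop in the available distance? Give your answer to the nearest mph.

a = 0.44 × 9.8 = 4.312 m/s².
v²/(2a) = d ⇒ v = √(2 × 4.312 × 11) = √94.86 = 9.7396 m/s.
9.7396 m/s ÷ 0.44704 = 21.787 mph.

Maximum speed ≈ 22 mph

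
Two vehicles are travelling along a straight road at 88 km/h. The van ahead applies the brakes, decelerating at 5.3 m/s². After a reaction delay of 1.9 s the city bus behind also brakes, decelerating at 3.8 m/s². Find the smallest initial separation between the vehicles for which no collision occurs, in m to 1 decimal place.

88 km/h ÷ 3.6 = 24.4444 m/s.
Leader travels v²/(2a_L) = 597.529 / 10.600 = 56.371 m before stopping.
Follower covers v·t_r = 24.4444 × 1.9 = 46.444 m while reacting, then v²/(2a_F) = 597.529 / 7.600 = 78.622 m while braking, for a total of 46.444 + 78.622 = 125.066 m.
Since a_F ≤ a_L and the follower starts braking later, the follower is never slower than the leader, so the closest approach is when both have stopped.
Minimum gap = 125.066 − 56.371 = 68.695 m.

Minimum gap ≈ 68.7 m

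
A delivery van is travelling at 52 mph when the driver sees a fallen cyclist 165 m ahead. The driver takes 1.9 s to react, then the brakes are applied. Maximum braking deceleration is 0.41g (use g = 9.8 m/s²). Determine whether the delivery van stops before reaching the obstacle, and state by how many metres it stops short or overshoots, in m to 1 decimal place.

Yes — it stops 53.6 m short of the obstacle

52 mph × 0.44704 = 23.2461 m/s.
a = 0.41 × 9.8 = 4.018 m/s².
Reaction distance = 23.2461 × 1.9 = 44.168 m.
Braking distance = v²/(2a) = 540.381 / 8.036 = 67.245 m.
Total stopping distance = 44.168 + 67.245 = 111.413 m, vs 165 m available — it stops with 165 − 111.413 = 53.587 m to spare.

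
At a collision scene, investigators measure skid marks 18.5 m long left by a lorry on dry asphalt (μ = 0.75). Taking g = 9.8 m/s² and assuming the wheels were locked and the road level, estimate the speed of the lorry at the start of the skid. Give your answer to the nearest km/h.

Initial speed ≈ 59 km/h

Deceleration a = μg = 0.75 × 9.8 = 7.350 m/s².
v = √(2a·d) = √(2 × 7.350 × 18.5) = √271.950 = 16.4909 m/s.
= 16.4909 × 3.6 = 59.367 km/h.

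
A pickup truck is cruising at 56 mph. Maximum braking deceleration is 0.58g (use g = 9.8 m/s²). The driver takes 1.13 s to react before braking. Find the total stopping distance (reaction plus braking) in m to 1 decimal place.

Total stopping distance ≈ 83.4 m

56 mph × 0.44704 = 25.0342 m/s.
a = 0.58 × 9.8 = 5.684 m/s².
Reaction distance = v·t_r = 25.0342 × 1.13 = 28.289 m.
Braking distance = v²/(2a) = 25.0342² / (2 × 5.684) = 626.711 / 11.368 = 55.129 m.
Total = 28.289 + 55.129 = 83.418 m.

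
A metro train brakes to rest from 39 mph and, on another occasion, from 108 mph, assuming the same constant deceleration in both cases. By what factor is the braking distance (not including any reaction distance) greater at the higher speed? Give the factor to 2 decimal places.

Braking distance d = v²/(2a), so with a fixed, d ∝ v².
Factor = (108/39)² = 2.7692² = 7.6685.

Factor ≈ 7.67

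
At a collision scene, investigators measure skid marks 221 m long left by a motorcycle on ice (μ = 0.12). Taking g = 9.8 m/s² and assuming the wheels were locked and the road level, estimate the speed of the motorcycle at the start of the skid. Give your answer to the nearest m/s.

Deceleration a = μg = 0.12 × 9.8 = 1.176 m/s².
v = √(2a·d) = √(2 × 1.176 × 221) = √519.792 = 22.7989 m/s.

Initial speed ≈ 23 m/s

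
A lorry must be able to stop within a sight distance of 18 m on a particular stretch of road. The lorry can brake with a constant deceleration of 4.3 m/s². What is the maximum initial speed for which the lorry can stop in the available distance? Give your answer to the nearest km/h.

Maximum speed ≈ 45 km/h

v²/(2a) = d ⇒ v = √(2 × 4.300 × 18) = √154.80 = 12.4419 m/s.
12.4419 m/s × 3.6 = 44.791 km/h.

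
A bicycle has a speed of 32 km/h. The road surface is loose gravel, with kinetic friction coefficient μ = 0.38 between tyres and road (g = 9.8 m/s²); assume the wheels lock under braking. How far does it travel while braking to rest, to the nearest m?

32 km/h ÷ 3.6 = 8.8889 m/s.
a = μg = 0.38 × 9.8 = 3.724 m/s².
Braking distance = v²/(2a) = 8.8889² / (2 × 3.724) = 79.013 / 7.448 = 10.609 m.

Braking distance ≈ 11 m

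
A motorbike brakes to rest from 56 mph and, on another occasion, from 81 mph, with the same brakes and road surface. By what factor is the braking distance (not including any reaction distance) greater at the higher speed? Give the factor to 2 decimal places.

Factor ≈ 2.09

Braking distance d = v²/(2a), so with a fixed, d ∝ v².
Factor = (81/56)² = 1.4464² = 2.0921.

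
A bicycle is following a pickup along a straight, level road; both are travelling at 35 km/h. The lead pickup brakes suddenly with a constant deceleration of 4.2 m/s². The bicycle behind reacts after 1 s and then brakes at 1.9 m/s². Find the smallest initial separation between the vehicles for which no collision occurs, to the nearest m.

35 km/h ÷ 3.6 = 9.7222 m/s.
Leader travels v²/(2a_L) = 94.521 / 8.400 = 11.252 m before stopping.
Follower covers v·t_r = 9.7222 × 1 = 9.722 m while reacting, then v²/(2a_F) = 94.521 / 3.800 = 24.874 m while braking, for a total of 9.722 + 24.874 = 34.596 m.
Since a_F ≤ a_L and the follower starts braking later, the follower is never slower than the leader, so the closest approach is when both have stopped.
Minimum gap = 34.596 − 11.252 = 23.344 m.

Minimum gap ≈ 23 m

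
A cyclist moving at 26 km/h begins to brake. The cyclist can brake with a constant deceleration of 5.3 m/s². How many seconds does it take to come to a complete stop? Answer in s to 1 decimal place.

26 km/h ÷ 3.6 = 7.2222 m/s.
Braking time = v/a = 7.2222 / 5.300 = 1.363 s.

Braking time ≈ 1.4 s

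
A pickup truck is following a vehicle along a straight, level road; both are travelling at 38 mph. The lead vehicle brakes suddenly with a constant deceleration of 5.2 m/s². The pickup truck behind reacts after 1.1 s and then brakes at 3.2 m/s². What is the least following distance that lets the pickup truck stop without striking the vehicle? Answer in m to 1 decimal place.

38 mph × 0.44704 = 16.9875 m/s.
Leader travels v²/(2a_L) = 288.575 / 10.400 = 27.748 m before stopping.
Follower covers v·t_r = 16.9875 × 1.1 = 18.686 m while reacting, then v²/(2a_F) = 288.575 / 6.400 = 45.090 m while braking, for a total of 18.686 + 45.090 = 63.776 m.
Since a_F ≤ a_L and the follower starts braking later, the follower is never slower than the leader, so the closest approach is when both have stopped.
Minimum gap = 63.776 − 27.748 = 36.028 m.

Minimum gap ≈ 36.0 m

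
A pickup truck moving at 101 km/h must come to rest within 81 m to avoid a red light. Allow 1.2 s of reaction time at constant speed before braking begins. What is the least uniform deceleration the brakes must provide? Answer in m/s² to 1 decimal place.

101 km/h ÷ 3.6 = 28.0556 m/s.
Distance covered during reaction = 28.0556 × 1.2 = 33.667 m.
Distance available for braking: 81 − 33.667 = 47.333 m.
v² = 2a·d ⇒ a = v²/(2d) = 28.0556² / (2 × 47.333) = 787.117 / 94.666 = 8.3147 m/s².

Required deceleration ≈ 8.3 m/s²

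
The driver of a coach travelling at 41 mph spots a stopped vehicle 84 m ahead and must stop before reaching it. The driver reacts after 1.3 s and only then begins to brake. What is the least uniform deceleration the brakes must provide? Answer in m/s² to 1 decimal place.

Required deceleration ≈ 2.8 m/s²

41 mph × 0.44704 = 18.3286 m/s.
Distance covered during reaction = 18.3286 × 1.3 = 23.827 m.
Distance available for braking: 84 − 23.827 = 60.173 m.
v² = 2a·d ⇒ a = v²/(2d) = 18.3286² / (2 × 60.173) = 335.938 / 120.346 = 2.7914 m/s².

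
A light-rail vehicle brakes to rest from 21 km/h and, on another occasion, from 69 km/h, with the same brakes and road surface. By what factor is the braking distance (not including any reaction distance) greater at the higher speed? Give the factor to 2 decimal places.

Factor ≈ 10.80

Braking distance d = v²/(2a), so with a fixed, d ∝ v².
Factor = (69/21)² = 3.2857² = 10.7958.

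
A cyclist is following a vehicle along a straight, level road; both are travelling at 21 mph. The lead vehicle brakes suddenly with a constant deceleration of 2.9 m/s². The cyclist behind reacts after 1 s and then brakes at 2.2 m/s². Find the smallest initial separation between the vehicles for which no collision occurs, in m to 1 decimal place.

Minimum gap ≈ 14.2 m

21 mph × 0.44704 = 9.3878 m/s.
Leader travels v²/(2a_L) = 88.131 / 5.800 = 15.195 m before stopping.
Follower covers v·t_r = 9.3878 × 1 = 9.388 m while reacting, then v²/(2a_F) = 88.131 / 4.400 = 20.030 m while braking, for a total of 9.388 + 20.030 = 29.418 m.
Since a_F ≤ a_L and the follower starts braking later, the follower is never slower than the leader, so the closest approach is when both have stopped.
Minimum gap = 29.418 − 15.195 = 14.223 m.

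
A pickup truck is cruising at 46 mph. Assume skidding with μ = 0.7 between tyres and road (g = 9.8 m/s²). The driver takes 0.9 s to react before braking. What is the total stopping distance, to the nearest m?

Total stopping distance ≈ 49 m

46 mph × 0.44704 = 20.5638 m/s.
a = μg = 0.7 × 9.8 = 6.860 m/s².
Reaction distance = v·t_r = 20.5638 × 0.9 = 18.507 m.
Braking distance = v²/(2a) = 20.5638² / (2 × 6.860) = 422.870 / 13.720 = 30.821 m.
Total = 18.507 + 30.821 = 49.328 m.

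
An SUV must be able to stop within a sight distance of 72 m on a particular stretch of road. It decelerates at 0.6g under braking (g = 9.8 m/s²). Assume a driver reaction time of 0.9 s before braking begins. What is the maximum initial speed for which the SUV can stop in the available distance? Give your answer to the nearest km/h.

a = 0.6 × 9.8 = 5.880 m/s².
Stopping distance: v·t_r + v²/(2a) = 72 with t_r = 0.9 s and a = 5.880 m/s².
So v² + 10.584 v − 846.72 = 0.
Positive root: v = −a·t_r + √((a·t_r)² + 2a·d) = −5.292 + √(28.005 + 846.72) = 24.2838 m/s.
24.2838 m/s × 3.6 = 87.422 km/h.

Maximum speed ≈ 87 km/h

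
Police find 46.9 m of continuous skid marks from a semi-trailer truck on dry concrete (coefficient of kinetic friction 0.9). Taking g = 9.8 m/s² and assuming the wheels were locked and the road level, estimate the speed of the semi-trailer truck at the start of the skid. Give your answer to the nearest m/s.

Initial speed ≈ 29 m/s

Deceleration a = μg = 0.9 × 9.8 = 8.820 m/s².
v = √(2a·d) = √(2 × 8.820 × 46.9) = √827.316 = 28.7631 m/s.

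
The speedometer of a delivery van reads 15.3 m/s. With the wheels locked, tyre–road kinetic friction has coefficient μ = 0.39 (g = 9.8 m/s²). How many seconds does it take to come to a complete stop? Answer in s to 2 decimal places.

a = μg = 0.39 × 9.8 = 3.822 m/s².
Braking time = v/a = 15.3000 / 3.822 = 4.003 s.

Braking time ≈ 4.00 s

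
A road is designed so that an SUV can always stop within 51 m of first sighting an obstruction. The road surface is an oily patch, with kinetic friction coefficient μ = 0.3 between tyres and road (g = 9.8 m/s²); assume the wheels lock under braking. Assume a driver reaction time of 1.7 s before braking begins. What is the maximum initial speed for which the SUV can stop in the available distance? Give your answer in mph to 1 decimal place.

Maximum speed ≈ 29.1 mph

a = μg = 0.3 × 9.8 = 2.940 m/s².
Stopping distance: v·t_r + v²/(2a) = 51 with t_r = 1.7 s and a = 2.940 m/s².
So v² + 9.996 v − 299.88 = 0.
Positive root: v = −a·t_r + √((a·t_r)² + 2a·d) = −4.998 + √(24.980 + 299.88) = 13.0259 m/s.
13.0259 m/s ÷ 0.44704 = 29.138 mph.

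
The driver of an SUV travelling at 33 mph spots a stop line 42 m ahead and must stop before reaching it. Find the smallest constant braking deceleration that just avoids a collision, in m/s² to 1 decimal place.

33 mph × 0.44704 = 14.7523 m/s.
v² = 2a·d ⇒ a = v²/(2d) = 14.7523² / (2 × 42.000) = 217.630 / 84.000 = 2.5908 m/s².

Required deceleration ≈ 2.6 m/s²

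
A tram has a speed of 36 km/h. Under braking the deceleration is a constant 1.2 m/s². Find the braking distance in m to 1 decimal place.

Braking distance ≈ 41.7 m

36 km/h ÷ 3.6 = 10.0000 m/s.
Braking distance = v²/(2a) = 10.0000² / (2 × 1.200) = 100.000 / 2.400 = 41.667 m.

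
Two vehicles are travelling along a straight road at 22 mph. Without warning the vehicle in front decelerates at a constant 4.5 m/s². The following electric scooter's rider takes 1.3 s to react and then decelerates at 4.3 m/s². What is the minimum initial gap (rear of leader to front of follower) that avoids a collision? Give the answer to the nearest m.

Minimum gap ≈ 13 m

22 mph × 0.44704 = 9.8349 m/s.
Leader travels v²/(2a_L) = 96.725 / 9.000 = 10.747 m before stopping.
Follower covers v·t_r = 9.8349 × 1.3 = 12.785 m while reacting, then v²/(2a_F) = 96.725 / 8.600 = 11.247 m while braking, for a total of 12.785 + 11.247 = 24.032 m.
Since a_F ≤ a_L and the follower starts braking later, the follower is never slower than the leader, so the closest approach is when both have stopped.
Minimum gap = 24.032 − 10.747 = 13.285 m.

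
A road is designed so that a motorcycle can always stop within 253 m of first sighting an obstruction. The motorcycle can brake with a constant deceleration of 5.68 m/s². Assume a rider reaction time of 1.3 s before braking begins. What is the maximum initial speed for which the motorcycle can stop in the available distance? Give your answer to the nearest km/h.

Stopping distance: v·t_r + v²/(2a) = 253 with t_r = 1.3 s and a = 5.680 m/s².
So v² + 14.768 v − 2874.08 = 0.
Positive root: v = −a·t_r + √((a·t_r)² + 2a·d) = −7.384 + √(54.523 + 2874.08) = 46.7326 m/s.
46.7326 m/s × 3.6 = 168.237 km/h.

Maximum speed ≈ 168 km/h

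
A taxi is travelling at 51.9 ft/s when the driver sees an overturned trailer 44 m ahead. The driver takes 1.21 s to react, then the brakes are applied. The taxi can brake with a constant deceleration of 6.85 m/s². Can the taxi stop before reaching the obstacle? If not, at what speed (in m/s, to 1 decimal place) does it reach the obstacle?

Yes — it stops about 6.6 m short of the obstacle, so it never reaches it

51.9 ft/s × 0.3048 = 15.8191 m/s.
Reaction distance = 15.8191 × 1.21 = 19.141 m.
Braking distance = v²/(2a) = 250.244 / 13.700 = 18.266 m.
Total stopping distance = 19.141 + 18.266 = 37.407 m, vs 44 m available — it stops with 44 − 37.407 = 6.593 m to spare.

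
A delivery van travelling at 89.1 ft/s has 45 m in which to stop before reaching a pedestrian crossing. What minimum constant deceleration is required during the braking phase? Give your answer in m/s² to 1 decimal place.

Required deceleration ≈ 8.2 m/s²

89.1 ft/s × 0.3048 = 27.1577 m/s.
v² = 2a·d ⇒ a = v²/(2d) = 27.1577² / (2 × 45.000) = 737.541 / 90.000 = 8.1949 m/s².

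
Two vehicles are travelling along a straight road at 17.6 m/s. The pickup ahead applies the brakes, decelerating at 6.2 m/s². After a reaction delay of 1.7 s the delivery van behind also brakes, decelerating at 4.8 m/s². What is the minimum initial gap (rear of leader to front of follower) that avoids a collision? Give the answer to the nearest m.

Minimum gap ≈ 37 m

Leader travels v²/(2a_L) = 309.760 / 12.400 = 24.981 m before stopping.
Follower covers v·t_r = 17.6000 × 1.7 = 29.920 m while reacting, then v²/(2a_F) = 309.760 / 9.600 = 32.267 m while braking, for a total of 29.920 + 32.267 = 62.187 m.
Since a_F ≤ a_L and the follower starts braking later, the follower is never slower than the leader, so the closest approach is when both have stopped.
Minimum gap = 62.187 − 24.981 = 37.206 m.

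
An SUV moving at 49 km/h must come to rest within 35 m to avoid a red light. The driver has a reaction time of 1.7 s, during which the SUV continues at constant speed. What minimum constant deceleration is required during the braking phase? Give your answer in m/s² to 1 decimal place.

49 km/h ÷ 3.6 = 13.6111 m/s.
Distance covered during reaction = 13.6111 × 1.7 = 23.139 m.
Distance available for braking: 35 − 23.139 = 11.861 m.
v² = 2a·d ⇒ a = v²/(2d) = 13.6111² / (2 × 11.861) = 185.262 / 23.722 = 7.8097 m/s².

Required deceleration ≈ 7.8 m/s²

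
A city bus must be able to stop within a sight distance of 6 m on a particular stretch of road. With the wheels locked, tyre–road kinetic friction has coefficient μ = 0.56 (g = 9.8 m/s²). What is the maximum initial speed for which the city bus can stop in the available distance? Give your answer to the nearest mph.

a = μg = 0.56 × 9.8 = 5.488 m/s².
v²/(2a) = d ⇒ v = √(2 × 5.488 × 6) = √65.86 = 8.1154 m/s.
8.1154 m/s ÷ 0.44704 = 18.154 mph.

Maximum speed ≈ 18 mph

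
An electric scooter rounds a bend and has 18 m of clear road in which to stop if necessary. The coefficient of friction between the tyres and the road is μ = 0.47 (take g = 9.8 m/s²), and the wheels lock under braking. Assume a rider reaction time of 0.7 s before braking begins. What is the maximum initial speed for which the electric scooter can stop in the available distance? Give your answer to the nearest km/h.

Maximum speed ≈ 36 km/h

a = μg = 0.47 × 9.8 = 4.606 m/s².
Stopping distance: v·t_r + v²/(2a) = 18 with t_r = 0.7 s and a = 4.606 m/s².
So v² + 6.448 v − 165.82 = 0.
Positive root: v = −a·t_r + √((a·t_r)² + 2a·d) = −3.224 + √(10.394 + 165.82) = 10.0506 m/s.
10.0506 m/s × 3.6 = 36.182 km/h.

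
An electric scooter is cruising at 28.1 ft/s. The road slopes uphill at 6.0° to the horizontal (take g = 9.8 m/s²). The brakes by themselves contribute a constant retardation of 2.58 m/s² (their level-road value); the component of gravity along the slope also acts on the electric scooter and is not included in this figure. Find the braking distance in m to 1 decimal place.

Braking distance ≈ 10.2 m

28.1 ft/s × 0.3048 = 8.5649 m/s.
Gravity along the uphill slope adds to the braking deceleration: a_eff = 2.580 + 9.8·sin 6.0° = 2.580 + 1.024 = 3.604 m/s².
Braking distance = v²/(2a) = 8.5649² / (2 × 3.604) = 73.358 / 7.208 = 10.177 m.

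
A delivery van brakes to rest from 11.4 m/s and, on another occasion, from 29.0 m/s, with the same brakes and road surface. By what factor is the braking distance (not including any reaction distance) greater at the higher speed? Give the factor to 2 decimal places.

Braking distance d = v²/(2a), so with a fixed, d ∝ v².
Factor = (29.0/11.4)² = 2.5439² = 6.4714.

Factor ≈ 6.47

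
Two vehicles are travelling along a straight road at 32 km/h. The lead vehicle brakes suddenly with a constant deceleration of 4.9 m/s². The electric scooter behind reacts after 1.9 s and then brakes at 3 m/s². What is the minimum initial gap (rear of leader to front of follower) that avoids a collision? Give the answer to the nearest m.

32 km/h ÷ 3.6 = 8.8889 m/s.
Leader travels v²/(2a_L) = 79.013 / 9.800 = 8.063 m before stopping.
Follower covers v·t_r = 8.8889 × 1.9 = 16.889 m while reacting, then v²/(2a_F) = 79.013 / 6.000 = 13.169 m while braking, for a total of 16.889 + 13.169 = 30.058 m.
Since a_F ≤ a_L and the follower starts braking later, the follower is never slower than the leader, so the closest approach is when both have stopped.
Minimum gap = 30.058 − 8.063 = 21.995 m.

Minimum gap ≈ 22 m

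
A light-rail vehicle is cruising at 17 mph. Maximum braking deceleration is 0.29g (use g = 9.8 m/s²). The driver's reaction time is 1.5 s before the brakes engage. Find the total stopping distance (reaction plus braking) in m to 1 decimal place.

17 mph × 0.44704 = 7.5997 m/s.
a = 0.29 × 9.8 = 2.842 m/s².
Reaction distance = v·t_r = 7.5997 × 1.5 = 11.400 m.
Braking distance = v²/(2a) = 7.5997² / (2 × 2.842) = 57.755 / 5.684 = 10.161 m.
Total = 11.400 + 10.161 = 21.561 m.

Total stopping distance ≈ 21.6 m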